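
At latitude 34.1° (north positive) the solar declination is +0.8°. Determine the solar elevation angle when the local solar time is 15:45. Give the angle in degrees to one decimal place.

Hour angle H = 15° × (15.75 − 12) = 56.25°.
With φ = 34.1°, δ = 0.8°, H = 56.25°: sin φ sin δ = 0.0078, cos φ cos δ cos H = 0.4600, so cos θ_z = 0.4678.
θ_z = arccos(0.4678) = 62.11°, so the elevation is 90° − 62.11° = 27.89°.

27.9°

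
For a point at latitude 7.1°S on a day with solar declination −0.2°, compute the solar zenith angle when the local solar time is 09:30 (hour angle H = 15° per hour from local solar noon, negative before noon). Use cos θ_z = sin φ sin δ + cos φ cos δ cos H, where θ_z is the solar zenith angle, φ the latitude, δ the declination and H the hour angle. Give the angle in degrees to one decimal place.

38.0°

Hour angle H = 15° × (9.5 − 12) = -37.50°.
With φ = -7.1°, δ = -0.2°, H = -37.50°: sin φ sin δ = 0.0004, cos φ cos δ cos H = 0.7873, so cos θ_z = 0.7877.
θ_z = arccos(0.7877) = 38.03°.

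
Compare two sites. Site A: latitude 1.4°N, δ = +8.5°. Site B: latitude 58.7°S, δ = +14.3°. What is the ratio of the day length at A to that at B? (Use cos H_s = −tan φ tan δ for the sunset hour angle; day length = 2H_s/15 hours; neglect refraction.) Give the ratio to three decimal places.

1.383

A: H_s = arccos(−tan 1.4° · tan 8.5°) = 90.21°, so 2H_s/15 = 12.0280 h.
B: H_s = arccos(−tan -58.7° · tan 14.3°) = 65.21°, so 2H_s/15 = 8.6947 h.
Ratio A/B = 12.0280 / 8.6947 = 1.3834.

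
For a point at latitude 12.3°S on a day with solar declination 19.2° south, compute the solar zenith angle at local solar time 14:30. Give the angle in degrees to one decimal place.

36.7°

Hour angle H = 15° × (14.5 − 12) = 37.50°.
cos θ_z = sin(-12.3°) sin(-19.2°) + cos(-12.3°) cos(-19.2°) cos(37.50°) = 0.0701 + 0.7320 = 0.8021.
θ_z = arccos(0.8021) = 36.67°.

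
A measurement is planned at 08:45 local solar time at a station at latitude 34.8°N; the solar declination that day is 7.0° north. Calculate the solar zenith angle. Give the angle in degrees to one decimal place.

Hour angle H = 15° × (8.75 − 12) = -48.75°.
cos θ_z = sin φ sin δ + cos φ cos δ cos H = (0.5707)(0.1219) + (0.8211)(0.9925)(0.6593) = 0.6069.
θ_z = arccos(0.6069) = 52.63°.

52.6°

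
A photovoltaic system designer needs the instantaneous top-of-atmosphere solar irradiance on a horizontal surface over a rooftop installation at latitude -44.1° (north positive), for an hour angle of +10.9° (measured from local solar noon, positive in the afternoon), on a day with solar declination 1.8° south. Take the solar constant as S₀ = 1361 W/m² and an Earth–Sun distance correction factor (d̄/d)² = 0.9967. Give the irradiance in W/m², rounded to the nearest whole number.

With φ = -44.1°, δ = -1.8°, H = 10.90°: sin φ sin δ = 0.0219, cos φ cos δ cos H = 0.7048, so cos θ_z = 0.7267.
Top-of-atmosphere irradiance = S₀ (d̄/d)² cos θ_z = 1361 × 0.9967 × 0.7267 = 985.77 W/m².

986 W/m²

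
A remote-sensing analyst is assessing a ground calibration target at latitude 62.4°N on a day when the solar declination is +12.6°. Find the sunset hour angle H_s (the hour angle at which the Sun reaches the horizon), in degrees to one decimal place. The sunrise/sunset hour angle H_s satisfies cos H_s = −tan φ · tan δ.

115.3°

cos H_s = −tan(62.4°) · tan(12.6°) = -0.4276, so H_s = arccos(-0.4276) = 115.32°.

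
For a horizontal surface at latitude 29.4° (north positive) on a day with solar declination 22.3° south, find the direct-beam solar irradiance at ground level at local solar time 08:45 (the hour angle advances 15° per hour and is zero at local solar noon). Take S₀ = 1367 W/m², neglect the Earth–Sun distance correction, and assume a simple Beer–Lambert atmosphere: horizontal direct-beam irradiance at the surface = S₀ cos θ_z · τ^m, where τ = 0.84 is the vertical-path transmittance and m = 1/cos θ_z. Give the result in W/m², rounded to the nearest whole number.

285 W/m²

Hour angle H = 15° × (8.75 − 12) = -48.75°.
cos θ_z = sin(29.4°) sin(-22.3°) + cos(29.4°) cos(-22.3°) cos(-48.75°) = -0.1863 + 0.5315 = 0.3452.
Air mass m = 1/cos θ_z = 1/0.3452 = 2.897; τ^m = 0.84^2.897 = 0.6034.
Surface direct beam = 1367 × 0.3452 × 0.6034 = 284.74 W/m².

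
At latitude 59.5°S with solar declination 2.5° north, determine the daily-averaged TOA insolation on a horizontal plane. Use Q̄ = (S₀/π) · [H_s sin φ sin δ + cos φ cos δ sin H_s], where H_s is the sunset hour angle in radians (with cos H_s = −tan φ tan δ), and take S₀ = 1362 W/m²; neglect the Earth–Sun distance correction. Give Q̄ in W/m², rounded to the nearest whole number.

195 W/m²

The sunset hour angle satisfies cos H_s = −tan φ tan δ = 0.0741, giving H_s = 85.75°. In radians, H_s = 1.4966.
H_s sin φ sin δ = 1.4966 × -0.8616 × 0.0436 = -0.0562.
cos φ cos δ sin H_s = 0.5075 × 0.9990 × 0.9972 = 0.5056.
Q̄ = (1362/π) × (-0.0562 + 0.5056) = 433.54 × 0.4494 = 194.83 W/m².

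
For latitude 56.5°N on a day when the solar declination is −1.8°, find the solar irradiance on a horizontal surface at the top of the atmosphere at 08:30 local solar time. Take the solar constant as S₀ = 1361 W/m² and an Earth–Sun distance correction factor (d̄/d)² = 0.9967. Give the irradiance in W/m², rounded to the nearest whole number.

420 W/m²

Hour angle H = 15° × (8.5 − 12) = -52.50°.
cos θ_z = sin φ sin δ + cos φ cos δ cos H = (0.8339)(-0.0314) + (0.5519)(0.9995)(0.6088) = 0.3096.
Top-of-atmosphere irradiance = S₀ (d̄/d)² cos θ_z = 1361 × 0.9967 × 0.3096 = 419.98 W/m².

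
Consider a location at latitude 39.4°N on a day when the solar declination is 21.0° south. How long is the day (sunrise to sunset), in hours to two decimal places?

The sunset hour angle satisfies cos H_s = −tan φ tan δ = 0.3153, giving H_s = 71.62°.
Day length = 2 H_s / 15° h⁻¹ = 143.24° / 15 = 9.549 h.

9.55 hours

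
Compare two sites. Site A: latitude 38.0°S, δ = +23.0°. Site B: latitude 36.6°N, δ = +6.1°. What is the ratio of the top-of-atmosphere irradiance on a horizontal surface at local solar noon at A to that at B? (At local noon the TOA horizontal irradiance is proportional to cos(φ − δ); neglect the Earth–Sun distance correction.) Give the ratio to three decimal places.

A: cos θ_z = cos(-38.0° − (23.0°)) = 0.4848.
B: cos θ_z = cos(36.6° − (6.1°)) = 0.8616.
Ratio A/B = 0.4848 / 0.8616 = 0.5627.

0.563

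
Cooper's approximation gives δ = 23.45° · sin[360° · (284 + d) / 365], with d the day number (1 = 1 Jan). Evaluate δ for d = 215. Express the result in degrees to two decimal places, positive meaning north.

360 × (284 + 215) / 365 = 492.164°; sin(492.164°) = 0.7412.
δ = 23.45 × 0.7412 = 17.381° ≈ +17.38°.

+17.38°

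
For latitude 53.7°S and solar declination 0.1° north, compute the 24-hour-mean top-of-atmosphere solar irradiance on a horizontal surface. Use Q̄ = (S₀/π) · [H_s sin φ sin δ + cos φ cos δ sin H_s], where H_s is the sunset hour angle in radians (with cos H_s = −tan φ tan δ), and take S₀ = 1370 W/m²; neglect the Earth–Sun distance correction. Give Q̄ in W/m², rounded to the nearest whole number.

The sunset hour angle satisfies cos H_s = −tan φ tan δ = 0.0024, giving H_s = 89.86°. In radians, H_s = 1.5684.
H_s sin φ sin δ = 1.5684 × -0.8059 × 0.0017 = -0.0021.
cos φ cos δ sin H_s = 0.5920 × 1.0000 × 1.0000 = 0.5920.
Q̄ = (1370/π) × (-0.0021 + 0.5920) = 436.08 × 0.5899 = 257.24 W/m².

257 W/m²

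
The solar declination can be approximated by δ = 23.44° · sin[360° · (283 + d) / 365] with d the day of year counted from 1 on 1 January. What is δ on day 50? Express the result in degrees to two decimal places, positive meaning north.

-12.27°

360 × (283 + 50) / 365 = 328.438°; sin(328.438°) = -0.5234.
δ = 23.44 × -0.5234 = -12.268° ≈ -12.27°.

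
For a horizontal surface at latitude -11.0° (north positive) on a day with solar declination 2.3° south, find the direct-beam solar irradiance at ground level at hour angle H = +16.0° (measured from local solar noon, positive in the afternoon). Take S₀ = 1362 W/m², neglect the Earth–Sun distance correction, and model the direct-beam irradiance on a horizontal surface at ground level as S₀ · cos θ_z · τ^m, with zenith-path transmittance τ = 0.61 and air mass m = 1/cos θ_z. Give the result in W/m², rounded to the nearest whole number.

770 W/m²

cos θ_z = sin(-11.0°) sin(-2.3°) + cos(-11.0°) cos(-2.3°) cos(16.00°) = 0.0077 + 0.9428 = 0.9505.
Air mass m = 1/cos θ_z = 1/0.9505 = 1.052; τ^m = 0.61^1.052 = 0.5945.
Surface direct beam = 1362 × 0.9505 × 0.5945 = 769.63 W/m².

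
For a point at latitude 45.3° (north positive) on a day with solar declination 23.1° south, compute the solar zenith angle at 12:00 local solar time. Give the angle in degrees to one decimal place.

Hour angle H = 15° × (12 − 12) = 0.00°.
With φ = 45.3°, δ = -23.1°, H = 0.00°: sin φ sin δ = -0.2789, cos φ cos δ cos H = 0.6470, so cos θ_z = 0.3681.
θ_z = arccos(0.3681) = 68.40°.

68.4°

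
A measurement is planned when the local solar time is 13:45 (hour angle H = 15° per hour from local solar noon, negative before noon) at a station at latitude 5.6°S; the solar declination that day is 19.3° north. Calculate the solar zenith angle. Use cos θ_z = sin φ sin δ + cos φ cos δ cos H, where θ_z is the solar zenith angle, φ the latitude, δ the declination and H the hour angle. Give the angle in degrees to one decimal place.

35.9°

Hour angle H = 15° × (13.75 − 12) = 26.25°.
cos θ_z = sin(-5.6°) sin(19.3°) + cos(-5.6°) cos(19.3°) cos(26.25°) = -0.0323 + 0.8424 = 0.8101.
θ_z = arccos(0.8101) = 35.89°.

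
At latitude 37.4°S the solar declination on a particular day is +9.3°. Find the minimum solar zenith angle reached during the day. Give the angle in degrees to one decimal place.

At local solar noon the hour angle is zero, so the zenith angle is |φ − δ| = |-37.4° − (9.3°)| = 46.7°.

46.7°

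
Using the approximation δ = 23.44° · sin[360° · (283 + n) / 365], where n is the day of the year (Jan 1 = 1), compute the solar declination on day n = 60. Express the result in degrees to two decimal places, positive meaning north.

360 × (283 + 60) / 365 = 338.301°; sin(338.301°) = -0.3697.
δ = 23.44 × -0.3697 = -8.666° ≈ -8.67°.

-8.67°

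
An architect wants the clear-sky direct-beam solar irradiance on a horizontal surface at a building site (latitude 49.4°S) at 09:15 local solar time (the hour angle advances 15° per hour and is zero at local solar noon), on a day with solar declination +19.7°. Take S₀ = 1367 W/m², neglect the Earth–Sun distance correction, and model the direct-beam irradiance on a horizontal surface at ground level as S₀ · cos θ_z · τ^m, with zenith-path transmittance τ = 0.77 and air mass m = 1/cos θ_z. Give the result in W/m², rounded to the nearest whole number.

78 W/m²

Hour angle H = 15° × (9.25 − 12) = -41.25°.
cos θ_z = sin(-49.4°) sin(19.7°) + cos(-49.4°) cos(19.7°) cos(-41.25°) = -0.2559 + 0.4606 = 0.2047.
Air mass m = 1/cos θ_z = 1/0.2047 = 4.885; τ^m = 0.77^4.885 = 0.2789.
Surface direct beam = 1367 × 0.2047 × 0.2789 = 78.04 W/m².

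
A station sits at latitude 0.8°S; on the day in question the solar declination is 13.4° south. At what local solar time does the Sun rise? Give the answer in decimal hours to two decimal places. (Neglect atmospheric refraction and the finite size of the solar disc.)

5.99 h

cos H_s = −tan(-0.8°) · tan(-13.4°) = -0.0033, so H_s = arccos(-0.0033) = 90.19°.
Sunrise is at 12 − H_s/15 = 12 − 6.013 = 5.987 h local solar time.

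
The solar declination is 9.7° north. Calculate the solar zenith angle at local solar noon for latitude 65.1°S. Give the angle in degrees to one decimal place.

At local solar noon the hour angle is zero, so the zenith angle is |φ − δ| = |-65.1° − (9.7°)| = 74.8°.

74.8°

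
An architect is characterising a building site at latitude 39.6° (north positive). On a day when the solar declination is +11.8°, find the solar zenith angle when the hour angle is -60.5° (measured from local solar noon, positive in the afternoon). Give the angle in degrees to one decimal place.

59.9°

With φ = 39.6°, δ = 11.8°, H = -60.50°: sin φ sin δ = 0.1304, cos φ cos δ cos H = 0.3714, so cos θ_z = 0.5018.
θ_z = arccos(0.5018) = 59.88°.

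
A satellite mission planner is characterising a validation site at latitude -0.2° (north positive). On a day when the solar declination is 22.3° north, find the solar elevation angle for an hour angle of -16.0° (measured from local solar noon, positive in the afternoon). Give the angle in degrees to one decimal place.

cos θ_z = sin φ sin δ + cos φ cos δ cos H = (-0.0035)(0.3795) + (1.0000)(0.9252)(0.9613) = 0.8881.
θ_z = arccos(0.8881) = 27.36°, so the elevation is 90° − 27.36° = 62.64°.

62.6°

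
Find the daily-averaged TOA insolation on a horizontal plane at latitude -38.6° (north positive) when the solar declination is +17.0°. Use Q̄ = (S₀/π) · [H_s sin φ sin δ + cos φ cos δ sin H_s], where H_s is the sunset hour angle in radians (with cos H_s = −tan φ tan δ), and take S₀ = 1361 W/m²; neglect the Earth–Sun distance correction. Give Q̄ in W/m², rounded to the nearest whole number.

209 W/m²

cos H_s = −tan(-38.6°) · tan(17.0°) = 0.2441, so H_s = arccos(0.2441) = 75.87°. In radians, H_s = 1.3242.
H_s sin φ sin δ = 1.3242 × -0.6239 × 0.2924 = -0.2416.
cos φ cos δ sin H_s = 0.7815 × 0.9563 × 0.9697 = 0.7247.
Q̄ = (1361/π) × (-0.2416 + 0.7247) = 433.22 × 0.4831 = 209.29 W/m².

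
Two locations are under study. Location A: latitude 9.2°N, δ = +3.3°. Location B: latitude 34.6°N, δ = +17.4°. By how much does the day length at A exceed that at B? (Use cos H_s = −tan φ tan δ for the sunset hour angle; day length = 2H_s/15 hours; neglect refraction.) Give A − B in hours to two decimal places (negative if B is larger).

A: H_s = arccos(−tan 9.2° · tan 3.3°) = 90.54°, so 2H_s/15 = 12.0720 h.
B: H_s = arccos(−tan 34.6° · tan 17.4°) = 102.49°, so 2H_s/15 = 13.6653 h.
A − B = 12.0720 − 13.6653 = -1.5933 h.

-1.59 h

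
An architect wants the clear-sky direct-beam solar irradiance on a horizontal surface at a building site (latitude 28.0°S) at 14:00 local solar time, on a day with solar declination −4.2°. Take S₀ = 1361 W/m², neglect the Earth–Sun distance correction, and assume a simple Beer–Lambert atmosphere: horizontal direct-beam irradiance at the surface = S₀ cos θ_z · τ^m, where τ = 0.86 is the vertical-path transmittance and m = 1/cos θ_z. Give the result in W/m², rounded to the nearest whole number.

898 W/m²

Hour angle H = 15° × (14 − 12) = 30.00°.
With φ = -28.0°, δ = -4.2°, H = 30.00°: sin φ sin δ = 0.0344, cos φ cos δ cos H = 0.7626, so cos θ_z = 0.7970.
Air mass m = 1/cos θ_z = 1/0.7970 = 1.255; τ^m = 0.86^1.255 = 0.8276.
Surface direct beam = 1361 × 0.7970 × 0.8276 = 897.71 W/m².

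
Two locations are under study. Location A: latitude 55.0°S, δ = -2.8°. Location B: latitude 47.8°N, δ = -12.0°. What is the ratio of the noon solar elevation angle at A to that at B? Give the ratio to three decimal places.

1.252

A: 90° − |-55.0 − (-2.8)| = 37.80°.
B: 90° − |47.8 − (-12.0)| = 30.20°.
Ratio A/B = 37.8000 / 30.2000 = 1.2517.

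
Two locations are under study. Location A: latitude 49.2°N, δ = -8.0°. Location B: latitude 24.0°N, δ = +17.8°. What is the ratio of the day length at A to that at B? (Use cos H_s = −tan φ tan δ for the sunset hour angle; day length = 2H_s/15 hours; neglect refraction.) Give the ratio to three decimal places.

0.821

A: H_s = arccos(−tan 49.2° · tan -8.0°) = 80.63°, so 2H_s/15 = 10.7507 h.
B: H_s = arccos(−tan 24.0° · tan 17.8°) = 98.22°, so 2H_s/15 = 13.0960 h.
Ratio A/B = 10.7507 / 13.0960 = 0.8209.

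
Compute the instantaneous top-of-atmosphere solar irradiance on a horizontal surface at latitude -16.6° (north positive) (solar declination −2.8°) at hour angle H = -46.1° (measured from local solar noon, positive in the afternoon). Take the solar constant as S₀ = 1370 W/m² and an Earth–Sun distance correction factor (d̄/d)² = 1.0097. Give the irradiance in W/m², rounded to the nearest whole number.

937 W/m²

cos θ_z = sin φ sin δ + cos φ cos δ cos H = (-0.2857)(-0.0488) + (0.9583)(0.9988)(0.6934) = 0.6776.
Top-of-atmosphere irradiance = S₀ (d̄/d)² cos θ_z = 1370 × 1.0097 × 0.6776 = 937.32 W/m².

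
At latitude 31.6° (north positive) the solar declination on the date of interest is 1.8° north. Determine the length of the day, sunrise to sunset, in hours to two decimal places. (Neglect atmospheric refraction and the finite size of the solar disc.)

cos H_s = −tan(31.6°) · tan(1.8°) = -0.0193, so H_s = arccos(-0.0193) = 91.11°.
Day length = 2 H_s / 15° h⁻¹ = 182.22° / 15 = 12.148 h.

12.15 hours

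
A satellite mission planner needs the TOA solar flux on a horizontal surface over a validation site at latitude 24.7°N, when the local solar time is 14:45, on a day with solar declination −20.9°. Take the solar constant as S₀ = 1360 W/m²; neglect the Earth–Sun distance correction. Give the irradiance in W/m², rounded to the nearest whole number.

Hour angle H = 15° × (14.75 − 12) = 41.25°.
cos θ_z = sin φ sin δ + cos φ cos δ cos H = (0.4179)(-0.3567) + (0.9085)(0.9342)(0.7518) = 0.4890.
Top-of-atmosphere irradiance = S₀ cos θ_z = 1360 × 0.4890 = 665.04 W/m².

665 W/m²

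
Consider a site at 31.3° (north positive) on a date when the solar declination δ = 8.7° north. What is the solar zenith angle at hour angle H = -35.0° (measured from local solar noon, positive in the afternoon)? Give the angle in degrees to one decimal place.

39.6°

With φ = 31.3°, δ = 8.7°, H = -35.00°: sin φ sin δ = 0.0786, cos φ cos δ cos H = 0.6919, so cos θ_z = 0.7705.
θ_z = arccos(0.7705) = 39.60°.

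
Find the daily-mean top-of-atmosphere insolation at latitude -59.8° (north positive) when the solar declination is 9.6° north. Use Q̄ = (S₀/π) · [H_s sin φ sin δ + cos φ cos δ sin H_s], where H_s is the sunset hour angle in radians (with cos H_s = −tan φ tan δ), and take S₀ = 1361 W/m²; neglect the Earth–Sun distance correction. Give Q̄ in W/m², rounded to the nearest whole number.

−tan φ tan δ = −(-1.7182)(0.1691) = 0.2905; H_s = arccos(0.2905) = 73.11°. In radians, H_s = 1.2760.
H_s sin φ sin δ = 1.2760 × -0.8643 × 0.1668 = -0.1840.
cos φ cos δ sin H_s = 0.5030 × 0.9860 × 0.9569 = 0.4746.
Q̄ = (1361/π) × (-0.1840 + 0.4746) = 433.22 × 0.2906 = 125.89 W/m².

126 W/m²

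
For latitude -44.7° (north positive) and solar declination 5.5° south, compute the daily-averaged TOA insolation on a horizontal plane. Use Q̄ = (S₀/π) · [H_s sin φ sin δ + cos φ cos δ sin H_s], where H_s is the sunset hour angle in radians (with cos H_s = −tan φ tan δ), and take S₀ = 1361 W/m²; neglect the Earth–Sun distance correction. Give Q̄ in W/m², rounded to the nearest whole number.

The sunset hour angle satisfies cos H_s = −tan φ tan δ = -0.0953, giving H_s = 95.47°. In radians, H_s = 1.6663.
H_s sin φ sin δ = 1.6663 × -0.7034 × -0.0958 = 0.1123.
cos φ cos δ sin H_s = 0.7108 × 0.9954 × 0.9954 = 0.7043.
Q̄ = (1361/π) × (0.1123 + 0.7043) = 433.22 × 0.8166 = 353.77 W/m².

354 W/m²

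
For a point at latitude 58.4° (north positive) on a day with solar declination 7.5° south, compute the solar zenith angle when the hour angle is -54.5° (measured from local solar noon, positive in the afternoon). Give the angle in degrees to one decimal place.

79.0°

cos θ_z = sin(58.4°) sin(-7.5°) + cos(58.4°) cos(-7.5°) cos(-54.50°) = -0.1112 + 0.3017 = 0.1905.
θ_z = arccos(0.1905) = 79.02°.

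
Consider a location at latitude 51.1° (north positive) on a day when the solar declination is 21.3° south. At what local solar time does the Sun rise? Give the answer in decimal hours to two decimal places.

7.93 h

−tan φ tan δ = −(1.2393)(-0.3899) = 0.4832; H_s = arccos(0.4832) = 61.11°.
Sunrise is at 12 − H_s/15 = 12 − 4.074 = 7.926 h local solar time.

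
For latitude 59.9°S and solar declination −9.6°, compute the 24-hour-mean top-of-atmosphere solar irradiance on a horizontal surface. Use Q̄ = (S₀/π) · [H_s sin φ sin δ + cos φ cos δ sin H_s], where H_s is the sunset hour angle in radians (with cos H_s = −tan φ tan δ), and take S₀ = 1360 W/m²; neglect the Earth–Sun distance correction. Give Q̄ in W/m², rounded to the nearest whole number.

321 W/m²

The sunset hour angle satisfies cos H_s = −tan φ tan δ = -0.2918, giving H_s = 106.97°. In radians, H_s = 1.8670.
H_s sin φ sin δ = 1.8670 × -0.8652 × -0.1668 = 0.2694.
cos φ cos δ sin H_s = 0.5015 × 0.9860 × 0.9565 = 0.4730.
Q̄ = (1360/π) × (0.2694 + 0.4730) = 432.90 × 0.7424 = 321.38 W/m².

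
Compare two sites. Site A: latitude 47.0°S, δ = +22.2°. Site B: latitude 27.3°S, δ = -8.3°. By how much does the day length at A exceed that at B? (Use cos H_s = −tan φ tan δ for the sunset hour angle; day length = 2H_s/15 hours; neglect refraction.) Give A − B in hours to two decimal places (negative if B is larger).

-4.04 h

A: H_s = arccos(−tan -47.0° · tan 22.2°) = 64.05°, so 2H_s/15 = 8.5400 h.
B: H_s = arccos(−tan -27.3° · tan -8.3°) = 94.32°, so 2H_s/15 = 12.5760 h.
A − B = 8.5400 − 12.5760 = -4.0360 h.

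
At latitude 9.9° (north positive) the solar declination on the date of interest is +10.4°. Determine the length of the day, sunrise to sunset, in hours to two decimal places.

12.24 hours

The sunset hour angle satisfies cos H_s = −tan φ tan δ = -0.0320, giving H_s = 91.83°.
Day length = 2 H_s / 15° h⁻¹ = 183.66° / 15 = 12.244 h.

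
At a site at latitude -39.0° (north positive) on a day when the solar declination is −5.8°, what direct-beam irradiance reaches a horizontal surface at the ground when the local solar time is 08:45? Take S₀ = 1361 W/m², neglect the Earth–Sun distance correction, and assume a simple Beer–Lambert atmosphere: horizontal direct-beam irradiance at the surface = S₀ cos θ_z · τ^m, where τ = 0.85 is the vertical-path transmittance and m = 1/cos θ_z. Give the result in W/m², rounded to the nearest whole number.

588 W/m²

Hour angle H = 15° × (8.75 − 12) = -48.75°.
With φ = -39.0°, δ = -5.8°, H = -48.75°: sin φ sin δ = 0.0636, cos φ cos δ cos H = 0.5098, so cos θ_z = 0.5734.
Air mass m = 1/cos θ_z = 1/0.5734 = 1.744; τ^m = 0.85^1.744 = 0.7532.
Surface direct beam = 1361 × 0.5734 × 0.7532 = 587.80 W/m².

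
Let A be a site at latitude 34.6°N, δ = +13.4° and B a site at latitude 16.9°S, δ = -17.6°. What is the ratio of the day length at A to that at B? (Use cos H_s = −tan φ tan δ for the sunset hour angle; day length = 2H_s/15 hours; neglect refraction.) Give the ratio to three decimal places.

A: H_s = arccos(−tan 34.6° · tan 13.4°) = 99.46°, so 2H_s/15 = 13.2613 h.
B: H_s = arccos(−tan -16.9° · tan -17.6°) = 95.53°, so 2H_s/15 = 12.7373 h.
Ratio A/B = 13.2613 / 12.7373 = 1.0411.

1.041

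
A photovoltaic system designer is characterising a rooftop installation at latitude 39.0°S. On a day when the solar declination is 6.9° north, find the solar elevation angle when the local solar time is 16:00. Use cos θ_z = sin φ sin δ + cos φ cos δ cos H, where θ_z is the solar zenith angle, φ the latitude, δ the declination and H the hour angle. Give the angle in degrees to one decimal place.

Hour angle H = 15° × (16 − 12) = 60.00°.
cos θ_z = sin(-39.0°) sin(6.9°) + cos(-39.0°) cos(6.9°) cos(60.00°) = -0.0756 + 0.3858 = 0.3102.
θ_z = arccos(0.3102) = 71.93°, so the elevation is 90° − 71.93° = 18.07°.

18.1°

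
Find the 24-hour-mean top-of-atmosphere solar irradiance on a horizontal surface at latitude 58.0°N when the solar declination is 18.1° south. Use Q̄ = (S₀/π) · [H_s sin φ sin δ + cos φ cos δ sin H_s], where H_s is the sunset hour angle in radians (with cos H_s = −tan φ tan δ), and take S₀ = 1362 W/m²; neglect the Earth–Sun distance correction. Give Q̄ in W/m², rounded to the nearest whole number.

70 W/m²

The sunset hour angle satisfies cos H_s = −tan φ tan δ = 0.5231, giving H_s = 58.46°. In radians, H_s = 1.0203.
H_s sin φ sin δ = 1.0203 × 0.8480 × -0.3107 = -0.2688.
cos φ cos δ sin H_s = 0.5299 × 0.9505 × 0.8523 = 0.4293.
Q̄ = (1362/π) × (-0.2688 + 0.4293) = 433.54 × 0.1605 = 69.58 W/m².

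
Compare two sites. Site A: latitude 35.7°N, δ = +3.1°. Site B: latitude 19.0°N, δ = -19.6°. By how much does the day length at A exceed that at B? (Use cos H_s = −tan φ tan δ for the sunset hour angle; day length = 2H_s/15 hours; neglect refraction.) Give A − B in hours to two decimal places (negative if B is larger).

A: H_s = arccos(−tan 35.7° · tan 3.1°) = 92.23°, so 2H_s/15 = 12.2973 h.
B: H_s = arccos(−tan 19.0° · tan -19.6°) = 82.96°, so 2H_s/15 = 11.0613 h.
A − B = 12.2973 − 11.0613 = 1.2360 h.

+1.24 h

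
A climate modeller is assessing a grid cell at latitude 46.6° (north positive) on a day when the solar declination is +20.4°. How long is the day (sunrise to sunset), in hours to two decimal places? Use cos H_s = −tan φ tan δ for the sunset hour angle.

15.09 hours

cos H_s = −tan(46.6°) · tan(20.4°) = -0.3933, so H_s = arccos(-0.3933) = 113.16°.
Day length = 2 H_s / 15° h⁻¹ = 226.32° / 15 = 15.088 h.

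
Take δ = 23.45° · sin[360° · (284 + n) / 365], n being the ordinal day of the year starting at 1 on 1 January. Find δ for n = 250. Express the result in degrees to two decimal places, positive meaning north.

+5.40°

360 × (284 + 250) / 365 = 526.685°; sin(526.685°) = 0.2303.
δ = 23.45 × 0.2303 = 5.401° ≈ +5.40°.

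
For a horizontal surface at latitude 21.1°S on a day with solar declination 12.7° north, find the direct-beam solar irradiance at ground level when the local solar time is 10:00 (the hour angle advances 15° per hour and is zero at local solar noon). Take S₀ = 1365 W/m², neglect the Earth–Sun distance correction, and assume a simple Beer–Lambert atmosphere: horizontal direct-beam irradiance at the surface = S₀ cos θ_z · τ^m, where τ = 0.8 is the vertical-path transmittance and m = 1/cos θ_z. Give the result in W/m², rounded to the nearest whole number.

Hour angle H = 15° × (10 − 12) = -30.00°.
cos θ_z = sin(-21.1°) sin(12.7°) + cos(-21.1°) cos(12.7°) cos(-30.00°) = -0.0791 + 0.7882 = 0.7091.
Air mass m = 1/cos θ_z = 1/0.7091 = 1.410; τ^m = 0.8^1.410 = 0.7301.
Surface direct beam = 1365 × 0.7091 × 0.7301 = 706.68 W/m².

707 W/m²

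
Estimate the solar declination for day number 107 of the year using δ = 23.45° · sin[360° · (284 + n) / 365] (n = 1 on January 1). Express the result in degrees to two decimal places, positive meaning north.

+10.15°

360 × (284 + 107) / 365 = 385.644°; sin(385.644°) = 0.4328.
δ = 23.45 × 0.4328 = 10.149° ≈ +10.15°.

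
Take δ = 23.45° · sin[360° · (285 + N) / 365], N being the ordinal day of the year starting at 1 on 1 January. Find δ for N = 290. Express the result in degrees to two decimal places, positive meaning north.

-10.69°

360 × (285 + 290) / 365 = 567.123°; sin(567.123°) = -0.4559.
δ = 23.45 × -0.4559 = -10.691° ≈ -10.69°.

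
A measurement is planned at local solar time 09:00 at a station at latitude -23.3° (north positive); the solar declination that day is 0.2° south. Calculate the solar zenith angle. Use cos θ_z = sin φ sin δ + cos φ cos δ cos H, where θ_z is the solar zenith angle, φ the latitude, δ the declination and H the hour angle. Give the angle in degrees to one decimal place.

49.4°

Hour angle H = 15° × (9 − 12) = -45.00°.
cos θ_z = sin(-23.3°) sin(-0.2°) + cos(-23.3°) cos(-0.2°) cos(-45.00°) = 0.0014 + 0.6494 = 0.6508.
θ_z = arccos(0.6508) = 49.40°.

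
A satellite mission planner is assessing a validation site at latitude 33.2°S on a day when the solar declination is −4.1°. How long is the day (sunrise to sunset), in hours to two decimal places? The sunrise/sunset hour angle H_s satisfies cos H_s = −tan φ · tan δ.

−tan φ tan δ = −(-0.6544)(-0.0717) = -0.0469; H_s = arccos(-0.0469) = 92.69°.
Day length = 2 H_s / 15° h⁻¹ = 185.38° / 15 = 12.359 h.

12.36 hours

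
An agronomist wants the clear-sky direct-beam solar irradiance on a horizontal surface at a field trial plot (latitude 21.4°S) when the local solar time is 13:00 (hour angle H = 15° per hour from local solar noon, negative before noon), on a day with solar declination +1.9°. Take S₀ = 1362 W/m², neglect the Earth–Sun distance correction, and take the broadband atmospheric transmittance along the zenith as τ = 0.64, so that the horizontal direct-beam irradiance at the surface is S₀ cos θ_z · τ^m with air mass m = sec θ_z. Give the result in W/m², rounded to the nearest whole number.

730 W/m²

Hour angle H = 15° × (13 − 12) = 15.00°.
cos θ_z = sin(-21.4°) sin(1.9°) + cos(-21.4°) cos(1.9°) cos(15.00°) = -0.0121 + 0.8988 = 0.8867.
Air mass m = 1/cos θ_z = 1/0.8867 = 1.128; τ^m = 0.64^1.128 = 0.6045.
Surface direct beam = 1362 × 0.8867 × 0.6045 = 730.05 W/m².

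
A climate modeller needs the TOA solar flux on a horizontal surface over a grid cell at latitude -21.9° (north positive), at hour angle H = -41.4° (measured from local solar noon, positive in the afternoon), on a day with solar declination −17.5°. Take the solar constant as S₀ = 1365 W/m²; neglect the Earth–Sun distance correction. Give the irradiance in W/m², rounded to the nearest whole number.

cos θ_z = sin(-21.9°) sin(-17.5°) + cos(-21.9°) cos(-17.5°) cos(-41.40°) = 0.1122 + 0.6638 = 0.7760.
Top-of-atmosphere irradiance = S₀ cos θ_z = 1365 × 0.7760 = 1059.24 W/m².

1059 W/m²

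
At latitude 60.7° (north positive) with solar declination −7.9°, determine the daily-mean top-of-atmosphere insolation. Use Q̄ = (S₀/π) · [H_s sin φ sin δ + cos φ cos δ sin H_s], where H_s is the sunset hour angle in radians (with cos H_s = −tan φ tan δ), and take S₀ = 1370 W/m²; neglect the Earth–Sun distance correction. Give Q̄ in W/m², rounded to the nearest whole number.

cos H_s = −tan(60.7°) · tan(-7.9°) = 0.2473, so H_s = arccos(0.2473) = 75.68°. In radians, H_s = 1.3209.
H_s sin φ sin δ = 1.3209 × 0.8721 × -0.1374 = -0.1583.
cos φ cos δ sin H_s = 0.4894 × 0.9905 × 0.9689 = 0.4697.
Q̄ = (1370/π) × (-0.1583 + 0.4697) = 436.08 × 0.3114 = 135.80 W/m².

136 W/m²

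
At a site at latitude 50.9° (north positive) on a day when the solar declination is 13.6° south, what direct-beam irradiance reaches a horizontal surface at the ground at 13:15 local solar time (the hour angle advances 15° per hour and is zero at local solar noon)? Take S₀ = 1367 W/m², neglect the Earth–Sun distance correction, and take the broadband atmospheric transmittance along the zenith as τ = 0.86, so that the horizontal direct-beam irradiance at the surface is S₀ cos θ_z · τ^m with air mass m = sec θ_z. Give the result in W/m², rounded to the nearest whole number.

372 W/m²

Hour angle H = 15° × (13.25 − 12) = 18.75°.
cos θ_z = sin(50.9°) sin(-13.6°) + cos(50.9°) cos(-13.6°) cos(18.75°) = -0.1825 + 0.5805 = 0.3980.
Air mass m = 1/cos θ_z = 1/0.3980 = 2.513; τ^m = 0.86^2.513 = 0.6845.
Surface direct beam = 1367 × 0.3980 × 0.6845 = 372.41 W/m².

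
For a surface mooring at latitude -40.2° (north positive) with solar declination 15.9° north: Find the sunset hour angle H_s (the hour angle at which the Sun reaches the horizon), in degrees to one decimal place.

The sunset hour angle satisfies cos H_s = −tan φ tan δ = 0.2407, giving H_s = 76.07°.

76.1°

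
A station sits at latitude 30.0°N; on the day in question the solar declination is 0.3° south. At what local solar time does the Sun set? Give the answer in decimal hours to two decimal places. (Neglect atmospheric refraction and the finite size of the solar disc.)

17.99 h

cos H_s = −tan(30.0°) · tan(-0.3°) = 0.0030, so H_s = arccos(0.0030) = 89.83°.
Sunset is at 12 + H_s/15 = 12 + 5.989 = 17.989 h local solar time.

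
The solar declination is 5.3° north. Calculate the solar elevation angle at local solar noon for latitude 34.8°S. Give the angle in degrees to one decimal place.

At local solar noon the hour angle is zero, so the elevation is 90° − |φ − δ| = 90° − |-34.8° − (5.3°)| = 90° − 40.1° = 49.9°.

49.9°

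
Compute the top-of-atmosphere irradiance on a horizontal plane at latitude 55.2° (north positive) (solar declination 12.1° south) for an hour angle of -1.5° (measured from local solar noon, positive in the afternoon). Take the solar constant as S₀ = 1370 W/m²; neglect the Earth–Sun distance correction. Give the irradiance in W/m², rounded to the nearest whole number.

528 W/m²

cos θ_z = sin(55.2°) sin(-12.1°) + cos(55.2°) cos(-12.1°) cos(-1.50°) = -0.1721 + 0.5578 = 0.3857.
Top-of-atmosphere irradiance = S₀ cos θ_z = 1370 × 0.3857 = 528.41 W/m².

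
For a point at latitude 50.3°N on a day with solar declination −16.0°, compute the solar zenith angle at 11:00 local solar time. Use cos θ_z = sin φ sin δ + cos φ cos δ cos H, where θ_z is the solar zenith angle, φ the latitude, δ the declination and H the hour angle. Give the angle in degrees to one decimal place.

67.6°

Hour angle H = 15° × (11 − 12) = -15.00°.
cos θ_z = sin φ sin δ + cos φ cos δ cos H = (0.7694)(-0.2756) + (0.6388)(0.9613)(0.9659) = 0.3811.
θ_z = arccos(0.3811) = 67.60°.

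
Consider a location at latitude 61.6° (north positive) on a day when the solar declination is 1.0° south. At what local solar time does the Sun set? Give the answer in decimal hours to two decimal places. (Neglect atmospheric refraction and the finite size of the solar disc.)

cos H_s = −tan(61.6°) · tan(-1.0°) = 0.0323, so H_s = arccos(0.0323) = 88.15°.
Sunset is at 12 + H_s/15 = 12 + 5.877 = 17.877 h local solar time.

17.88 h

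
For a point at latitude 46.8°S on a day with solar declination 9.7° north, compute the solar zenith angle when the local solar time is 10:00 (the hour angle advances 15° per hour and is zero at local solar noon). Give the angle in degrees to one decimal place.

Hour angle H = 15° × (10 − 12) = -30.00°.
cos θ_z = sin(-46.8°) sin(9.7°) + cos(-46.8°) cos(9.7°) cos(-30.00°) = -0.1228 + 0.5844 = 0.4616.
θ_z = arccos(0.4616) = 62.51°.

62.5°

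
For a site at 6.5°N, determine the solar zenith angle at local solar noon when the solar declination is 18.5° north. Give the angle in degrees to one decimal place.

12.0°

At local solar noon the hour angle is zero, so the zenith angle is |φ − δ| = |6.5° − (18.5°)| = 12.0°.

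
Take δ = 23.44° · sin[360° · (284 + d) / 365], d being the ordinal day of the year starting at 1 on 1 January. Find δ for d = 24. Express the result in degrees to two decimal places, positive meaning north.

360 × (284 + 24) / 365 = 303.781°; sin(303.781°) = -0.8312.
δ = 23.44 × -0.8312 = -19.483° ≈ -19.48°.

-19.48°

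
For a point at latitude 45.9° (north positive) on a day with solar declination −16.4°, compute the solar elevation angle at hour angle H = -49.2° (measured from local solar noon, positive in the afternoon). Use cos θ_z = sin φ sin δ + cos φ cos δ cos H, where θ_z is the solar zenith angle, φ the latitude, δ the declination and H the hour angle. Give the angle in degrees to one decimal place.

cos θ_z = sin(45.9°) sin(-16.4°) + cos(45.9°) cos(-16.4°) cos(-49.20°) = -0.2028 + 0.4362 = 0.2334.
θ_z = arccos(0.2334) = 76.50°, so the elevation is 90° − 76.50° = 13.50°.

13.5°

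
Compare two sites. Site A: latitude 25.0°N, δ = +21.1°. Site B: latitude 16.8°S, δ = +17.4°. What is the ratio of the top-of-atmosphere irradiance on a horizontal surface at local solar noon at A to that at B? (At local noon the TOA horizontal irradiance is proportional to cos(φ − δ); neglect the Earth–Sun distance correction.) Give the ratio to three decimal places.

A: cos θ_z = cos(25.0° − (21.1°)) = 0.9977.
B: cos θ_z = cos(-16.8° − (17.4°)) = 0.8271.
Ratio A/B = 0.9977 / 0.8271 = 1.2063.

1.206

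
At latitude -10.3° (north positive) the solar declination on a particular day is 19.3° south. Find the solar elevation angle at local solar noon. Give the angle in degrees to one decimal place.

81.0°

At local solar noon the hour angle is zero, so the elevation is 90° − |φ − δ| = 90° − |-10.3° − (-19.3°)| = 90° − 9.0° = 81.0°.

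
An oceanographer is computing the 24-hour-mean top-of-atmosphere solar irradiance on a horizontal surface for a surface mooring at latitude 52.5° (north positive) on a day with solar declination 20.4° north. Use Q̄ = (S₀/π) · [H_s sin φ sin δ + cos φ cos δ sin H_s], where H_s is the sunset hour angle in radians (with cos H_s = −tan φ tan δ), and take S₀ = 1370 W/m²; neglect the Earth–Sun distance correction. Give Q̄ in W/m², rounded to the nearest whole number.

cos H_s = −tan(52.5°) · tan(20.4°) = -0.4847, so H_s = arccos(-0.4847) = 118.99°. In radians, H_s = 2.0768.
H_s sin φ sin δ = 2.0768 × 0.7934 × 0.3486 = 0.5744.
cos φ cos δ sin H_s = 0.6088 × 0.9373 × 0.8747 = 0.4991.
Q̄ = (1370/π) × (0.5744 + 0.4991) = 436.08 × 1.0735 = 468.13 W/m².

468 W/m²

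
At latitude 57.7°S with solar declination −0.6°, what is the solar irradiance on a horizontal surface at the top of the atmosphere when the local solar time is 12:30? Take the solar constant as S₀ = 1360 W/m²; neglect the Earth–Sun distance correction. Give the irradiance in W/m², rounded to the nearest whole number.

Hour angle H = 15° × (12.5 − 12) = 7.50°.
With φ = -57.7°, δ = -0.6°, H = 7.50°: sin φ sin δ = 0.0089, cos φ cos δ cos H = 0.5298, so cos θ_z = 0.5387.
Top-of-atmosphere irradiance = S₀ cos θ_z = 1360 × 0.5387 = 732.63 W/m².

733 W/m²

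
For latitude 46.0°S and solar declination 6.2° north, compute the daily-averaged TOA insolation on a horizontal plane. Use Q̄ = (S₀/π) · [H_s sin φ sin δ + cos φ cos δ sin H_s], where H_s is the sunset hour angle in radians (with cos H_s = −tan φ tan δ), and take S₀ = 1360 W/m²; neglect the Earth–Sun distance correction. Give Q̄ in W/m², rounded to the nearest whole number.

248 W/m²

cos H_s = −tan(-46.0°) · tan(6.2°) = 0.1125, so H_s = arccos(0.1125) = 83.54°. In radians, H_s = 1.4580.
H_s sin φ sin δ = 1.4580 × -0.7193 × 0.1080 = -0.1133.
cos φ cos δ sin H_s = 0.6947 × 0.9942 × 0.9936 = 0.6863.
Q̄ = (1360/π) × (-0.1133 + 0.6863) = 432.90 × 0.5730 = 248.05 W/m².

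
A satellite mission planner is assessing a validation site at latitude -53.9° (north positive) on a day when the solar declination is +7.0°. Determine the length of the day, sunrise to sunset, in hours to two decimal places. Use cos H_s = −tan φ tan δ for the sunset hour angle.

10.71 hours

−tan φ tan δ = −(-1.3713)(0.1228) = 0.1684; H_s = arccos(0.1684) = 80.31°.
Day length = 2 H_s / 15° h⁻¹ = 160.62° / 15 = 10.708 h.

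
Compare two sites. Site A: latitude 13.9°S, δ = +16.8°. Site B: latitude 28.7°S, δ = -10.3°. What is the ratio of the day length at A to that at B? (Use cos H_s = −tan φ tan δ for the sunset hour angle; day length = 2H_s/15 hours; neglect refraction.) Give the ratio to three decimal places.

0.896

A: H_s = arccos(−tan -13.9° · tan 16.8°) = 85.72°, so 2H_s/15 = 11.4293 h.
B: H_s = arccos(−tan -28.7° · tan -10.3°) = 95.71°, so 2H_s/15 = 12.7613 h.
Ratio A/B = 11.4293 / 12.7613 = 0.8956.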